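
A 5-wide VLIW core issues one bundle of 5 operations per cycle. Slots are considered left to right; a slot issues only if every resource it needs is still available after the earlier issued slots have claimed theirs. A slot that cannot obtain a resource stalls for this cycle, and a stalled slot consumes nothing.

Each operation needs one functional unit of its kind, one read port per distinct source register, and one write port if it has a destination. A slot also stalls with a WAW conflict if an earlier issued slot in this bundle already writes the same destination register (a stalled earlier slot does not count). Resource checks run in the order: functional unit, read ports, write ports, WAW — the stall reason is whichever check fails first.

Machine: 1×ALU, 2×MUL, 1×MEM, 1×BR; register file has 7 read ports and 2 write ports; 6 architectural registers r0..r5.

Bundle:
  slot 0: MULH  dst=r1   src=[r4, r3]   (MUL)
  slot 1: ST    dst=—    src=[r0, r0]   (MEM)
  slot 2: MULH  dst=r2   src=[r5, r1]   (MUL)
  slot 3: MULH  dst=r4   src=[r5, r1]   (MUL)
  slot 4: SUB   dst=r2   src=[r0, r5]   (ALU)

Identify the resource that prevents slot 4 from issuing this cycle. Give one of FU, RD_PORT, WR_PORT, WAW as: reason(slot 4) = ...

reason(slot 4) = WR_PORT

  0. MUL→r1 ⇒ go  {1A/1Mu/1Ld/1B | 5r 1w}
  1. MEM ⇒ go  {1A/1Mu/0Ld/1B | 4r 1w}
  2. MUL→r2 ⇒ go  {1A/0Mu/0Ld/1B | 2r 0w}
  3. MUL→r4 ⇒ no(FU)  {1A/0Mu/0Ld/1B | 2r 0w}
  4. ALU→r2 ⇒ no(WR_PORT)  {1A/0Mu/0Ld/1B | 2r 0w}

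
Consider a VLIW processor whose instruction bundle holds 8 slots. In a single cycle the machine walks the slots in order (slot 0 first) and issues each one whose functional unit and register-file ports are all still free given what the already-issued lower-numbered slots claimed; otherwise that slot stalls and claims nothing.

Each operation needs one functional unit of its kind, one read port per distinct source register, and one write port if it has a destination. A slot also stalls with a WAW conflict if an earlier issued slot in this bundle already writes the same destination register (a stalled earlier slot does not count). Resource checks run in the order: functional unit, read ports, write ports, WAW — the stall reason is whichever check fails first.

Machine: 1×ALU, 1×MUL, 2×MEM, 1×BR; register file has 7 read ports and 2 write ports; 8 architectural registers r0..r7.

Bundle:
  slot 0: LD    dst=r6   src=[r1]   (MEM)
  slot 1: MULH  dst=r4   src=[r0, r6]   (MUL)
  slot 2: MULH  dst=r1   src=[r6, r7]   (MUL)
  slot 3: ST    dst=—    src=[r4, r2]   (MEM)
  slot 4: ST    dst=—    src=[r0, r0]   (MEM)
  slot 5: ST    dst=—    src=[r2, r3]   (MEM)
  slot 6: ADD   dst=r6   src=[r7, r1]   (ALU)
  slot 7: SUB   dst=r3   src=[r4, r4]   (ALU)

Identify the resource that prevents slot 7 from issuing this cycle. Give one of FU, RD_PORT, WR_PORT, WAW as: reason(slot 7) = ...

reason(slot 7) = WR_PORT

(0) want 1×MEM +1rd +1wr — yes → AL1|MU1|ME1|BR1|rd6|wr1
(1) want 1×MUL +2rd +1wr — yes → AL1|MU0|ME1|BR1|rd4|wr0
(2) want 1×MUL +2rd +1wr — FU → AL1|MU0|ME1|BR1|rd4|wr0
(3) want 1×MEM +2rd +0wr — yes → AL1|MU0|ME0|BR1|rd2|wr0
(4) want 1×MEM +1rd +0wr — FU → AL1|MU0|ME0|BR1|rd2|wr0
(5) want 1×MEM +2rd +0wr — FU → AL1|MU0|ME0|BR1|rd2|wr0
(6) want 1×ALU +2rd +1wr — WR_PORT → AL1|MU0|ME0|BR1|rd2|wr0
(7) want 1×ALU +1rd +1wr — WR_PORT → AL1|MU0|ME0|BR1|rd2|wr0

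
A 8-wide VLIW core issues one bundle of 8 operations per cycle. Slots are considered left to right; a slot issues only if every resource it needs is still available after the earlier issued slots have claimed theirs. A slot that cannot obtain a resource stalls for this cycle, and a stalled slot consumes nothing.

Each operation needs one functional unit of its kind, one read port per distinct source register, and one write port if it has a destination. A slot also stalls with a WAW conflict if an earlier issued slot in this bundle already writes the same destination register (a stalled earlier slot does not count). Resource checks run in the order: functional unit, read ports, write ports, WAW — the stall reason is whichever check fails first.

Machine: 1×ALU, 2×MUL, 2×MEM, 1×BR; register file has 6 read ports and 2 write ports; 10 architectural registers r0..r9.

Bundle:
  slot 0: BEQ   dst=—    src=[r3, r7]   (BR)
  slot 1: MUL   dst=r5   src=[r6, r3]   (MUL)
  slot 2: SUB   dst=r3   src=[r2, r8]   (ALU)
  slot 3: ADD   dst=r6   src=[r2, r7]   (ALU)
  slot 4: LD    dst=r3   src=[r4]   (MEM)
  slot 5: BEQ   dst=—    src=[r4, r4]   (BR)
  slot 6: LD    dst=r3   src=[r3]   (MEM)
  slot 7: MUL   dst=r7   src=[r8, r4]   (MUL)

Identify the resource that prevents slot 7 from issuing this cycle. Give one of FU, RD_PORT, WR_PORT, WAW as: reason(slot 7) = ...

reason(slot 7) = RD_PORT

[0] BR needs rd=2 wr=0: ok; after: ALU=1 MUL=2 MEM=2 BR=0, R=4, W=2
[1] MUL needs rd=2 wr=1: ok; after: ALU=1 MUL=1 MEM=2 BR=0, R=2, W=1
[2] ALU needs rd=2 wr=1: ok; after: ALU=0 MUL=1 MEM=2 BR=0, R=0, W=0
[3] ALU needs rd=2 wr=1: FU; after: ALU=0 MUL=1 MEM=2 BR=0, R=0, W=0
[4] MEM needs rd=1 wr=1: RD_PORT; after: ALU=0 MUL=1 MEM=2 BR=0, R=0, W=0
[5] BR needs rd=1 wr=0: FU; after: ALU=0 MUL=1 MEM=2 BR=0, R=0, W=0
[6] MEM needs rd=1 wr=1: RD_PORT; after: ALU=0 MUL=1 MEM=2 BR=0, R=0, W=0
[7] MUL needs rd=2 wr=1: RD_PORT; after: ALU=0 MUL=1 MEM=2 BR=0, R=0, W=0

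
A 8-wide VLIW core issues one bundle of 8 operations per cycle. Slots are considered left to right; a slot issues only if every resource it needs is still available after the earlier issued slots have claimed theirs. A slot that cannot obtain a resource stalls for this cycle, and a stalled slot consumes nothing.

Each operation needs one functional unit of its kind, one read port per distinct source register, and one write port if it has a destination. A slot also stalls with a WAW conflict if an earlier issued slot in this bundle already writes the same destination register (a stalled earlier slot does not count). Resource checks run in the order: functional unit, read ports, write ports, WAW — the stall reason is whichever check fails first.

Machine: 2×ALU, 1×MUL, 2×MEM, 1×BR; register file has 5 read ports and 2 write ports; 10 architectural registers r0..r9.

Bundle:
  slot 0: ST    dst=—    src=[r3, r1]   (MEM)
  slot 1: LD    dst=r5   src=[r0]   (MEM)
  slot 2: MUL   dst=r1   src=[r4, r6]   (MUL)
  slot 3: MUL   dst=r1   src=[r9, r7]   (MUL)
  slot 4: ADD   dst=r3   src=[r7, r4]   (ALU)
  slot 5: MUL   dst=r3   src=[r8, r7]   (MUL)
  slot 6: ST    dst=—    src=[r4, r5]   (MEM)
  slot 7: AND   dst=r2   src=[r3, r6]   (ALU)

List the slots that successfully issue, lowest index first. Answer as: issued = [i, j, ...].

issued = [0, 1, 2]

[0] MEM needs rd=2 wr=0: ok; after: ALU=2 MUL=1 MEM=1 BR=1, R=3, W=2
[1] MEM needs rd=1 wr=1: ok; after: ALU=2 MUL=1 MEM=0 BR=1, R=2, W=1
[2] MUL needs rd=2 wr=1: ok; after: ALU=2 MUL=0 MEM=0 BR=1, R=0, W=0
[3] MUL needs rd=2 wr=1: FU; after: ALU=2 MUL=0 MEM=0 BR=1, R=0, W=0
[4] ALU needs rd=2 wr=1: RD_PORT; after: ALU=2 MUL=0 MEM=0 BR=1, R=0, W=0
[5] MUL needs rd=2 wr=1: FU; after: ALU=2 MUL=0 MEM=0 BR=1, R=0, W=0
[6] MEM needs rd=2 wr=0: FU; after: ALU=2 MUL=0 MEM=0 BR=1, R=0, W=0
[7] ALU needs rd=2 wr=1: RD_PORT; after: ALU=2 MUL=0 MEM=0 BR=1, R=0, W=0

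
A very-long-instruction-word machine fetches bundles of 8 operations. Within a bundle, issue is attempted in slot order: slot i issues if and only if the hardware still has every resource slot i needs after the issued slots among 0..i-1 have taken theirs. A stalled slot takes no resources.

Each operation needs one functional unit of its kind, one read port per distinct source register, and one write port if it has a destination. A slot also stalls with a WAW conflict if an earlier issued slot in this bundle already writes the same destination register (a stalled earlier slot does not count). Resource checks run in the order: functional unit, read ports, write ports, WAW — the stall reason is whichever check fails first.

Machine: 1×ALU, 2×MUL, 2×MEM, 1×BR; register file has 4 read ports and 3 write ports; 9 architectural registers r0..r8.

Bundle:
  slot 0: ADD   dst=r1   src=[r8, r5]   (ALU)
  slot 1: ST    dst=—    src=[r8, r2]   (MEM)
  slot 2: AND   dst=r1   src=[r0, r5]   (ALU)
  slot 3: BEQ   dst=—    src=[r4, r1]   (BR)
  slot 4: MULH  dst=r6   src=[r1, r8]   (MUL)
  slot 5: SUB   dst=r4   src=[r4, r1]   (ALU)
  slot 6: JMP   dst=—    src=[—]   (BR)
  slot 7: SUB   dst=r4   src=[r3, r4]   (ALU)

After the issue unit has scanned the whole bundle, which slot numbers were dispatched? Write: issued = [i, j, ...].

issued = [0, 1, 6]

  0. ALU→r1 ⇒ go  {0A/2Mu/2Ld/1B | 2r 2w}
  1. MEM ⇒ go  {0A/2Mu/1Ld/1B | 0r 2w}
  2. ALU→r1 ⇒ no(FU)  {0A/2Mu/1Ld/1B | 0r 2w}
  3. BR ⇒ no(RD_PORT)  {0A/2Mu/1Ld/1B | 0r 2w}
  4. MUL→r6 ⇒ no(RD_PORT)  {0A/2Mu/1Ld/1B | 0r 2w}
  5. ALU→r4 ⇒ no(FU)  {0A/2Mu/1Ld/1B | 0r 2w}
  6. BR ⇒ go  {0A/2Mu/1Ld/0B | 0r 2w}
  7. ALU→r4 ⇒ no(FU)  {0A/2Mu/1Ld/0B | 0r 2w}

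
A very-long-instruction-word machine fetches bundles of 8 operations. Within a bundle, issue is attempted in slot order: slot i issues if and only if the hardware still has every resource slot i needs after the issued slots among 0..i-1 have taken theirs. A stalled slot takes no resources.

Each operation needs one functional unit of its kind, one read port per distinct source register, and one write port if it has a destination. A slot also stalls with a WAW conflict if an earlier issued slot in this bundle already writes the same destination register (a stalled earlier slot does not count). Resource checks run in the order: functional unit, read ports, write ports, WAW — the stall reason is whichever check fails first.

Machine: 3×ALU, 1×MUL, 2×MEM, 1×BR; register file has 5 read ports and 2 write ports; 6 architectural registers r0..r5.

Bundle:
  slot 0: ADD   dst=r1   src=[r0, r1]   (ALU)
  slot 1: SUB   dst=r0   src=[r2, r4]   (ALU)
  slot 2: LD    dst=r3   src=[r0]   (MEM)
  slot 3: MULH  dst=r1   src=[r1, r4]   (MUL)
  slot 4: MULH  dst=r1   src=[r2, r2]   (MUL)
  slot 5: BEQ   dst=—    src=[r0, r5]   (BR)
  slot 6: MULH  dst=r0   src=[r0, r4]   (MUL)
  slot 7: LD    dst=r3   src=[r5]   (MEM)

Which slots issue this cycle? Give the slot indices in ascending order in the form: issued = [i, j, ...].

[0] ALU needs rd=2 wr=1: ok; after: ALU=2 MUL=1 MEM=2 BR=1, R=3, W=1
[1] ALU needs rd=2 wr=1: ok; after: ALU=1 MUL=1 MEM=2 BR=1, R=1, W=0
[2] MEM needs rd=1 wr=1: WR_PORT; after: ALU=1 MUL=1 MEM=2 BR=1, R=1, W=0
[3] MUL needs rd=2 wr=1: RD_PORT; after: ALU=1 MUL=1 MEM=2 BR=1, R=1, W=0
[4] MUL needs rd=1 wr=1: WR_PORT; after: ALU=1 MUL=1 MEM=2 BR=1, R=1, W=0
[5] BR needs rd=2 wr=0: RD_PORT; after: ALU=1 MUL=1 MEM=2 BR=1, R=1, W=0
[6] MUL needs rd=2 wr=1: RD_PORT; after: ALU=1 MUL=1 MEM=2 BR=1, R=1, W=0
[7] MEM needs rd=1 wr=1: WR_PORT; after: ALU=1 MUL=1 MEM=2 BR=1, R=1, W=0

issued = [0, 1]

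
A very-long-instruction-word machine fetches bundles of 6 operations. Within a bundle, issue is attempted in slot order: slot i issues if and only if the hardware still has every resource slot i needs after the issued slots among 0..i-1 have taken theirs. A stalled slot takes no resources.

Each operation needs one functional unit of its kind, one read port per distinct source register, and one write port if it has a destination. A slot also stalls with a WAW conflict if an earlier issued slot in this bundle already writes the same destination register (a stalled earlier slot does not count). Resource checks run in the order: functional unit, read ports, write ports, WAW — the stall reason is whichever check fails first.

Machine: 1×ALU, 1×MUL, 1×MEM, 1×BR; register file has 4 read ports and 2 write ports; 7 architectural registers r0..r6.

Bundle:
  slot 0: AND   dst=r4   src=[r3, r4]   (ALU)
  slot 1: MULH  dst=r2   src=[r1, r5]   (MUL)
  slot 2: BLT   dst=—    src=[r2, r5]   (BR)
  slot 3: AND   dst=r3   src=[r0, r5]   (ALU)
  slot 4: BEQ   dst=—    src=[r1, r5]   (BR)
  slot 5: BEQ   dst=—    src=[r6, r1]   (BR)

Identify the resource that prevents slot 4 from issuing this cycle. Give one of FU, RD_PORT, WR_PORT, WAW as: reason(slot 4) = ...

reason(slot 4) = RD_PORT

[0] ALU needs rd=2 wr=1: ok; after: ALU=0 MUL=1 MEM=1 BR=1, R=2, W=1
[1] MUL needs rd=2 wr=1: ok; after: ALU=0 MUL=0 MEM=1 BR=1, R=0, W=0
[2] BR needs rd=2 wr=0: RD_PORT; after: ALU=0 MUL=0 MEM=1 BR=1, R=0, W=0
[3] ALU needs rd=2 wr=1: FU; after: ALU=0 MUL=0 MEM=1 BR=1, R=0, W=0
[4] BR needs rd=2 wr=0: RD_PORT; after: ALU=0 MUL=0 MEM=1 BR=1, R=0, W=0
[5] BR needs rd=2 wr=0: RD_PORT; after: ALU=0 MUL=0 MEM=1 BR=1, R=0, W=0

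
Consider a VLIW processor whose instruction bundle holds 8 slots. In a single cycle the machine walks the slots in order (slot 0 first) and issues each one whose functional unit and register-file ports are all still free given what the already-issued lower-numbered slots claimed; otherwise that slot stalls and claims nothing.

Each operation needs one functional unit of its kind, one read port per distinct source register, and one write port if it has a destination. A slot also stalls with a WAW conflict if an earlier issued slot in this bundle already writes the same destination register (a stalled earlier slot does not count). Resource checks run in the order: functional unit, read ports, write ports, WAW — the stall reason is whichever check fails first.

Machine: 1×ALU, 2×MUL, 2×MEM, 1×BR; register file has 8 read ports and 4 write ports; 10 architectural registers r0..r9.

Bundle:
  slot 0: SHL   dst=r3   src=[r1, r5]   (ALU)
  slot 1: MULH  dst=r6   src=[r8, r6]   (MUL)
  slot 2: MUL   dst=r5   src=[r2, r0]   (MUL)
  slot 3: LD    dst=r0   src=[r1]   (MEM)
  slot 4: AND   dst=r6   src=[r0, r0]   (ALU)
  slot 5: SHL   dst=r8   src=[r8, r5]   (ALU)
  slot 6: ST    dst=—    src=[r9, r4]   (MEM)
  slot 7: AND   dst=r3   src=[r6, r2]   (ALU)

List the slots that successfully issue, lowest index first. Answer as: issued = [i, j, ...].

#0 ALU src=r1,r5 dispatched  <A:0 Mu:2 Ld:2 B:1 rd:6 wr:3>
#1 MUL src=r8,r6 dispatched  <A:0 Mu:1 Ld:2 B:1 rd:4 wr:2>
#2 MUL src=r2,r0 dispatched  <A:0 Mu:0 Ld:2 B:1 rd:2 wr:1>
#3 MEM src=r1 dispatched  <A:0 Mu:0 Ld:1 B:1 rd:1 wr:0>
#4 ALU src=r0,r0 held:FU  <A:0 Mu:0 Ld:1 B:1 rd:1 wr:0>
#5 ALU src=r8,r5 held:FU  <A:0 Mu:0 Ld:1 B:1 rd:1 wr:0>
#6 MEM src=r9,r4 held:RD_PORT  <A:0 Mu:0 Ld:1 B:1 rd:1 wr:0>
#7 ALU src=r6,r2 held:FU  <A:0 Mu:0 Ld:1 B:1 rd:1 wr:0>

issued = [0, 1, 2, 3]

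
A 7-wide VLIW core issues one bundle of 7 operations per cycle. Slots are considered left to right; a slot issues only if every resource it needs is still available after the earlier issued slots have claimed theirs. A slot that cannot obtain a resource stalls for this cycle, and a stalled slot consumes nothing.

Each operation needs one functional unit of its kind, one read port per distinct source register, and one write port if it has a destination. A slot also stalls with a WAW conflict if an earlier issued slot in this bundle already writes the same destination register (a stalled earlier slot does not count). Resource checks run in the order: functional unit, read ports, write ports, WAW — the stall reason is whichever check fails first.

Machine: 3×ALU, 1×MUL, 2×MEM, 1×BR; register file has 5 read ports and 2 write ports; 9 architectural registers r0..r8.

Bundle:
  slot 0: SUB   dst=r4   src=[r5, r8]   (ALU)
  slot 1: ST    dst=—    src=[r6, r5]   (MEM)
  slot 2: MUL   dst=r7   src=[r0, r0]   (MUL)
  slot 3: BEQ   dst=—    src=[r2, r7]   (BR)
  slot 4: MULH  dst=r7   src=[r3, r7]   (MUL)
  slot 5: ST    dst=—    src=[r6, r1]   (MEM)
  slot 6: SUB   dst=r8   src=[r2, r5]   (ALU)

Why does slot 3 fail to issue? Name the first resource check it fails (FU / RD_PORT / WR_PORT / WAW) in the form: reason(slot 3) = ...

reason(slot 3) = RD_PORT

[0] ALU needs rd=2 wr=1: ok; after: ALU=2 MUL=1 MEM=2 BR=1, R=3, W=1
[1] MEM needs rd=2 wr=0: ok; after: ALU=2 MUL=1 MEM=1 BR=1, R=1, W=1
[2] MUL needs rd=1 wr=1: ok; after: ALU=2 MUL=0 MEM=1 BR=1, R=0, W=0
[3] BR needs rd=2 wr=0: RD_PORT; after: ALU=2 MUL=0 MEM=1 BR=1, R=0, W=0
[4] MUL needs rd=2 wr=1: FU; after: ALU=2 MUL=0 MEM=1 BR=1, R=0, W=0
[5] MEM needs rd=2 wr=0: RD_PORT; after: ALU=2 MUL=0 MEM=1 BR=1, R=0, W=0
[6] ALU needs rd=2 wr=1: RD_PORT; after: ALU=2 MUL=0 MEM=1 BR=1, R=0, W=0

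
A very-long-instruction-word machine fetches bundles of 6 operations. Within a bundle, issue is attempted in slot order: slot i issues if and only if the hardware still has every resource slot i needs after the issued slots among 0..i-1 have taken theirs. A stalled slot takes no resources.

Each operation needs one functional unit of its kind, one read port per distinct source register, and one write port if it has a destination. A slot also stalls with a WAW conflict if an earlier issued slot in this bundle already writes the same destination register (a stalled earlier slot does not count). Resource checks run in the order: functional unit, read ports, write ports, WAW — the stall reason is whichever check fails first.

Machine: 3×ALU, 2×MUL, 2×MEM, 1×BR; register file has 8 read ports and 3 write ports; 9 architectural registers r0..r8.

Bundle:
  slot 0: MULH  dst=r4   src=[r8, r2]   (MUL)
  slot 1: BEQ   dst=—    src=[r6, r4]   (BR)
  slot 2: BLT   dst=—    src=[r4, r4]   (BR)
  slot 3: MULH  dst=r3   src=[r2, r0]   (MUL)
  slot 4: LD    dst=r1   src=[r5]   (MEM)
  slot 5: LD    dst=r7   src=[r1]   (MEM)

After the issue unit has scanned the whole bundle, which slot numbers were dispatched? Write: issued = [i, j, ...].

slot 0 (MUL): ISSUE — free A3,Mu1,Ld2,B1 rp6 wp2
slot 1 (BR): ISSUE — free A3,Mu1,Ld2,B0 rp4 wp2
slot 2 (BR): stall FU — free A3,Mu1,Ld2,B0 rp4 wp2
slot 3 (MUL): ISSUE — free A3,Mu0,Ld2,B0 rp2 wp1
slot 4 (MEM): ISSUE — free A3,Mu0,Ld1,B0 rp1 wp0
slot 5 (MEM): stall WR_PORT — free A3,Mu0,Ld1,B0 rp1 wp0

issued = [0, 1, 3, 4]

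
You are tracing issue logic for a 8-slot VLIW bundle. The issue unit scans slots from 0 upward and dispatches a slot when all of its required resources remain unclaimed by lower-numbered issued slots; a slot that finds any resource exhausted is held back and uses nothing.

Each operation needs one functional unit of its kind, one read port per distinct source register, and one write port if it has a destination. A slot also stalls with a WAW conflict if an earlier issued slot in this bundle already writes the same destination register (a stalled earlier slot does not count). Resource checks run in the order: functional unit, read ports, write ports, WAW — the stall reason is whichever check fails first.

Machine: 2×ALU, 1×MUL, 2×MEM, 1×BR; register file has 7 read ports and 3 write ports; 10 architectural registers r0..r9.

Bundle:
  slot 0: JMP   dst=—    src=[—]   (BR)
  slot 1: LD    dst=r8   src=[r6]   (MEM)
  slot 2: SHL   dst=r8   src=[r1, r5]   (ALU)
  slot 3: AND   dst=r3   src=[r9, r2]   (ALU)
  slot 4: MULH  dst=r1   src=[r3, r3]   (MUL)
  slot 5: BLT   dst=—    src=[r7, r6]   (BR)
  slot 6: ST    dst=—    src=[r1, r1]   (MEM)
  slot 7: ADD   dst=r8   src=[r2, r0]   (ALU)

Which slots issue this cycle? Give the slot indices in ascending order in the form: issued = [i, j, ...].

issued = [0, 1, 3, 4, 6]

  0. BR ⇒ go  {2A/1Mu/2Ld/0B | 7r 3w}
  1. MEM→r8 ⇒ go  {2A/1Mu/1Ld/0B | 6r 2w}
  2. ALU→r8 ⇒ no(WAW)  {2A/1Mu/1Ld/0B | 6r 2w}
  3. ALU→r3 ⇒ go  {1A/1Mu/1Ld/0B | 4r 1w}
  4. MUL→r1 ⇒ go  {1A/0Mu/1Ld/0B | 3r 0w}
  5. BR ⇒ no(FU)  {1A/0Mu/1Ld/0B | 3r 0w}
  6. MEM ⇒ go  {1A/0Mu/0Ld/0B | 2r 0w}
  7. ALU→r8 ⇒ no(WR_PORT)  {1A/0Mu/0Ld/0B | 2r 0w}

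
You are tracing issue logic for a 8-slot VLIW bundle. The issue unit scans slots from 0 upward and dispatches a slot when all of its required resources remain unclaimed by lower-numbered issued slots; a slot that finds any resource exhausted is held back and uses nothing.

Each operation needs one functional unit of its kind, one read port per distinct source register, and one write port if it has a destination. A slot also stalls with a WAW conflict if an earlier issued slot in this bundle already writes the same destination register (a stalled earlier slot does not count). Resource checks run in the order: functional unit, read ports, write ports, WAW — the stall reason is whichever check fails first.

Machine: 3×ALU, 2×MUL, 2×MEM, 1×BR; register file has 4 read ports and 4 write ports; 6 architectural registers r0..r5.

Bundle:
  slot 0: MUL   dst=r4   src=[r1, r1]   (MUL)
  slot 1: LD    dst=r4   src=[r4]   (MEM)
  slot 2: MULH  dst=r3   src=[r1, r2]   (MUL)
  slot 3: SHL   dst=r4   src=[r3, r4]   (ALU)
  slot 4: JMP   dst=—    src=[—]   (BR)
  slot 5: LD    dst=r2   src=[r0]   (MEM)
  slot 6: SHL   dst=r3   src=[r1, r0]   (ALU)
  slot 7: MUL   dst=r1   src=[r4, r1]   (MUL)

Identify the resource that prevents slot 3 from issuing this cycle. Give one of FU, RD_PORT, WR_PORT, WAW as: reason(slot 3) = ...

reason(slot 3) = RD_PORT

(0) want 1×MUL +1rd +1wr — yes → AL3|MU1|ME2|BR1|rd3|wr3
(1) want 1×MEM +1rd +1wr — WAW → AL3|MU1|ME2|BR1|rd3|wr3
(2) want 1×MUL +2rd +1wr — yes → AL3|MU0|ME2|BR1|rd1|wr2
(3) want 1×ALU +2rd +1wr — RD_PORT → AL3|MU0|ME2|BR1|rd1|wr2
(4) want 1×BR +0rd +0wr — yes → AL3|MU0|ME2|BR0|rd1|wr2
(5) want 1×MEM +1rd +1wr — yes → AL3|MU0|ME1|BR0|rd0|wr1
(6) want 1×ALU +2rd +1wr — RD_PORT → AL3|MU0|ME1|BR0|rd0|wr1
(7) want 1×MUL +2rd +1wr — FU → AL3|MU0|ME1|BR0|rd0|wr1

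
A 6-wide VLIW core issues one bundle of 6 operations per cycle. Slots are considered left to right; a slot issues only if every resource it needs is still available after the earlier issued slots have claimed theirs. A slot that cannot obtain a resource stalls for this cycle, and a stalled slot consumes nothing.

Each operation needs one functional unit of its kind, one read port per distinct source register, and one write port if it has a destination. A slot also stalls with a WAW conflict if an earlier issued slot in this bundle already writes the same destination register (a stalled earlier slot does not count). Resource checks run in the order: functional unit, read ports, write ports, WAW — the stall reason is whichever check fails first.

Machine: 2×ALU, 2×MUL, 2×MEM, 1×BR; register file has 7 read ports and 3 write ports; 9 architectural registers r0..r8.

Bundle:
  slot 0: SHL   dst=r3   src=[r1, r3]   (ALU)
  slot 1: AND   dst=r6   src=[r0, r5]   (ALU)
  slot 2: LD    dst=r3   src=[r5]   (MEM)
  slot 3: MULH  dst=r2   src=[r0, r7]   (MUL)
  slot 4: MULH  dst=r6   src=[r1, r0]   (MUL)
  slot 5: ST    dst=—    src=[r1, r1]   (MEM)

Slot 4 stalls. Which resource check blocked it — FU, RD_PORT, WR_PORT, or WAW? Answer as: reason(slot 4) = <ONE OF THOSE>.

#0 ALU src=r1,r3 dispatched  <A:1 Mu:2 Ld:2 B:1 rd:5 wr:2>
#1 ALU src=r0,r5 dispatched  <A:0 Mu:2 Ld:2 B:1 rd:3 wr:1>
#2 MEM src=r5 held:WAW  <A:0 Mu:2 Ld:2 B:1 rd:3 wr:1>
#3 MUL src=r0,r7 dispatched  <A:0 Mu:1 Ld:2 B:1 rd:1 wr:0>
#4 MUL src=r1,r0 held:RD_PORT  <A:0 Mu:1 Ld:2 B:1 rd:1 wr:0>
#5 MEM src=r1,r1 dispatched  <A:0 Mu:1 Ld:1 B:1 rd:0 wr:0>

reason(slot 4) = RD_PORT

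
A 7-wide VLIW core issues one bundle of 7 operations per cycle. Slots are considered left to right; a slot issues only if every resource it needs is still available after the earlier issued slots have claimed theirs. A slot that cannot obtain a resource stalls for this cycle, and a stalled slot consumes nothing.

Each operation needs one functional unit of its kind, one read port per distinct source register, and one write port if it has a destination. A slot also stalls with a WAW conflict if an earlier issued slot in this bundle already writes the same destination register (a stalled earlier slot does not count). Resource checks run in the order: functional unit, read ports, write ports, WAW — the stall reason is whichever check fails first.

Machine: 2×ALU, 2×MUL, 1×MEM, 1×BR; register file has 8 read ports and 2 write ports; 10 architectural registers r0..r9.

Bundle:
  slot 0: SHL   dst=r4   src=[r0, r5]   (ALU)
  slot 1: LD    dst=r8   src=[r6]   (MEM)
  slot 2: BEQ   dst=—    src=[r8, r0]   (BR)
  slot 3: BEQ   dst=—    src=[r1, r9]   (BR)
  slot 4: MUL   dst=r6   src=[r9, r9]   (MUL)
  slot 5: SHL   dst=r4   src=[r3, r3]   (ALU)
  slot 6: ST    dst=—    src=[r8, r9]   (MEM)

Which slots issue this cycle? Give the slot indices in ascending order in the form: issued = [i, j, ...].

#0 ALU src=r0,r5 dispatched  <A:1 Mu:2 Ld:1 B:1 rd:6 wr:1>
#1 MEM src=r6 dispatched  <A:1 Mu:2 Ld:0 B:1 rd:5 wr:0>
#2 BR src=r8,r0 dispatched  <A:1 Mu:2 Ld:0 B:0 rd:3 wr:0>
#3 BR src=r1,r9 held:FU  <A:1 Mu:2 Ld:0 B:0 rd:3 wr:0>
#4 MUL src=r9,r9 held:WR_PORT  <A:1 Mu:2 Ld:0 B:0 rd:3 wr:0>
#5 ALU src=r3,r3 held:WR_PORT  <A:1 Mu:2 Ld:0 B:0 rd:3 wr:0>
#6 MEM src=r8,r9 held:FU  <A:1 Mu:2 Ld:0 B:0 rd:3 wr:0>

issued = [0, 1, 2]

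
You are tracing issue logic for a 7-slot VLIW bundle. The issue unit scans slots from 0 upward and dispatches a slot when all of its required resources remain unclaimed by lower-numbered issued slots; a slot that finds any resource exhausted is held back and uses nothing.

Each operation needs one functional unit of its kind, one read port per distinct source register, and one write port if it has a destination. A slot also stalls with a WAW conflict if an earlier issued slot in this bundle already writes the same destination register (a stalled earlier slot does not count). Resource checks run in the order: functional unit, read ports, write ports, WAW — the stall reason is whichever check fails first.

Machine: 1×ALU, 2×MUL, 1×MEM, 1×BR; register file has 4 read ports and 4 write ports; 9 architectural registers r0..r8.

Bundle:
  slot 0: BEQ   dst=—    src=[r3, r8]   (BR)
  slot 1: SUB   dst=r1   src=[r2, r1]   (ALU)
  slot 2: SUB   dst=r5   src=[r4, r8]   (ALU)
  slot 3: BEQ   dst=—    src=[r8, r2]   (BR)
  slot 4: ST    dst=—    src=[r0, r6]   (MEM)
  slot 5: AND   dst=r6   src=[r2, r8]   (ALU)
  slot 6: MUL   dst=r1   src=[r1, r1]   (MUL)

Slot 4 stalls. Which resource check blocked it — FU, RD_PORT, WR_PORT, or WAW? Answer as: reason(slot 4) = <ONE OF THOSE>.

reason(slot 4) = RD_PORT

#0 BR src=r3,r8 dispatched  <A:1 Mu:2 Ld:1 B:0 rd:2 wr:4>
#1 ALU src=r2,r1 dispatched  <A:0 Mu:2 Ld:1 B:0 rd:0 wr:3>
#2 ALU src=r4,r8 held:FU  <A:0 Mu:2 Ld:1 B:0 rd:0 wr:3>
#3 BR src=r8,r2 held:FU  <A:0 Mu:2 Ld:1 B:0 rd:0 wr:3>
#4 MEM src=r0,r6 held:RD_PORT  <A:0 Mu:2 Ld:1 B:0 rd:0 wr:3>
#5 ALU src=r2,r8 held:FU  <A:0 Mu:2 Ld:1 B:0 rd:0 wr:3>
#6 MUL src=r1,r1 held:RD_PORT  <A:0 Mu:2 Ld:1 B:0 rd:0 wr:3>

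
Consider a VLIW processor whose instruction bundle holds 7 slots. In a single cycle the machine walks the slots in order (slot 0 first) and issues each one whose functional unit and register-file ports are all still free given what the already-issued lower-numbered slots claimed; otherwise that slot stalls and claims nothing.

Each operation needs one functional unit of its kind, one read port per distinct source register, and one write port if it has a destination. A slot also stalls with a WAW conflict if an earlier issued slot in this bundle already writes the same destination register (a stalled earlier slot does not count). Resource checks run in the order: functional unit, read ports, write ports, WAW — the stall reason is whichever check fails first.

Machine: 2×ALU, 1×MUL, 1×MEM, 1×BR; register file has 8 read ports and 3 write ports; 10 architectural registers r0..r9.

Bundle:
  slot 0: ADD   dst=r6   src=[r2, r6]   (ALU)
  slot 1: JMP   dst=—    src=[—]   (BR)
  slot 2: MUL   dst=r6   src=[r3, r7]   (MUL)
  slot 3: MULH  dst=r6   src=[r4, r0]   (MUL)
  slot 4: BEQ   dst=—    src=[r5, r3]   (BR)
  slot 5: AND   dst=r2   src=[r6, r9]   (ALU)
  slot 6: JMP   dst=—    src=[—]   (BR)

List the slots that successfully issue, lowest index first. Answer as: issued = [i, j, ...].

  0. ALU→r6 ⇒ go  {1A/1Mu/1Ld/1B | 6r 2w}
  1. BR ⇒ go  {1A/1Mu/1Ld/0B | 6r 2w}
  2. MUL→r6 ⇒ no(WAW)  {1A/1Mu/1Ld/0B | 6r 2w}
  3. MUL→r6 ⇒ no(WAW)  {1A/1Mu/1Ld/0B | 6r 2w}
  4. BR ⇒ no(FU)  {1A/1Mu/1Ld/0B | 6r 2w}
  5. ALU→r2 ⇒ go  {0A/1Mu/1Ld/0B | 4r 1w}
  6. BR ⇒ no(FU)  {0A/1Mu/1Ld/0B | 4r 1w}

issued = [0, 1, 5]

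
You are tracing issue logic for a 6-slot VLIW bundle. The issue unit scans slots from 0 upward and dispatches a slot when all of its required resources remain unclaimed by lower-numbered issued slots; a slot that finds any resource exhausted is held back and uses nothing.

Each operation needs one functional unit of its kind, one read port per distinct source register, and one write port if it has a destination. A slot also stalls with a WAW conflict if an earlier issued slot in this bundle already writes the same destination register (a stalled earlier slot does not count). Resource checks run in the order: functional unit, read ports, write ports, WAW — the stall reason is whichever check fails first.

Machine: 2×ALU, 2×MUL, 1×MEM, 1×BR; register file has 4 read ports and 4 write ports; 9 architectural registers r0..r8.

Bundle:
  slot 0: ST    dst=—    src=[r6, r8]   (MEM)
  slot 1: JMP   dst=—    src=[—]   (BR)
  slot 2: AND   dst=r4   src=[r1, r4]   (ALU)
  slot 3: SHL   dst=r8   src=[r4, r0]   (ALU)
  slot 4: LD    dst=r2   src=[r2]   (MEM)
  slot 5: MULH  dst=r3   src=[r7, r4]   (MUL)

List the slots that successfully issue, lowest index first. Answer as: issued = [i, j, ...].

issued = [0, 1, 2]

  0. MEM ⇒ go  {2A/2Mu/0Ld/1B | 2r 4w}
  1. BR ⇒ go  {2A/2Mu/0Ld/0B | 2r 4w}
  2. ALU→r4 ⇒ go  {1A/2Mu/0Ld/0B | 0r 3w}
  3. ALU→r8 ⇒ no(RD_PORT)  {1A/2Mu/0Ld/0B | 0r 3w}
  4. MEM→r2 ⇒ no(FU)  {1A/2Mu/0Ld/0B | 0r 3w}
  5. MUL→r3 ⇒ no(RD_PORT)  {1A/2Mu/0Ld/0B | 0r 3w}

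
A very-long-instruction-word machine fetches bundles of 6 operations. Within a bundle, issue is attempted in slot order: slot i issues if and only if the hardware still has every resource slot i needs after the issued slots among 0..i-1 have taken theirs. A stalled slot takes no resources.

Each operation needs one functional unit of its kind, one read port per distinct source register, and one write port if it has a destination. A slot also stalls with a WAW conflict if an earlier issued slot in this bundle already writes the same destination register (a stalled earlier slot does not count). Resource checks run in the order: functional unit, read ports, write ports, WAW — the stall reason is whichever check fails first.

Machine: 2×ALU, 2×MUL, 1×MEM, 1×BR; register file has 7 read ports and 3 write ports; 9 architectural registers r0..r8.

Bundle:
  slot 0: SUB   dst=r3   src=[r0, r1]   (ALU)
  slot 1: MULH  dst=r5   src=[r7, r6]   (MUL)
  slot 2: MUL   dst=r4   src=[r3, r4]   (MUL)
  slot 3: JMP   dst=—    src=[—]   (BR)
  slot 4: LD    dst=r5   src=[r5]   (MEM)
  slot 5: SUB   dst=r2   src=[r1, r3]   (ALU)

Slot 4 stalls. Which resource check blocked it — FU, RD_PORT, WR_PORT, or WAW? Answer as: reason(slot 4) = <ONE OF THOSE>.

reason(slot 4) = WR_PORT

  0. ALU→r3 ⇒ go  {1A/2Mu/1Ld/1B | 5r 2w}
  1. MUL→r5 ⇒ go  {1A/1Mu/1Ld/1B | 3r 1w}
  2. MUL→r4 ⇒ go  {1A/0Mu/1Ld/1B | 1r 0w}
  3. BR ⇒ go  {1A/0Mu/1Ld/0B | 1r 0w}
  4. MEM→r5 ⇒ no(WR_PORT)  {1A/0Mu/1Ld/0B | 1r 0w}
  5. ALU→r2 ⇒ no(RD_PORT)  {1A/0Mu/1Ld/0B | 1r 0w}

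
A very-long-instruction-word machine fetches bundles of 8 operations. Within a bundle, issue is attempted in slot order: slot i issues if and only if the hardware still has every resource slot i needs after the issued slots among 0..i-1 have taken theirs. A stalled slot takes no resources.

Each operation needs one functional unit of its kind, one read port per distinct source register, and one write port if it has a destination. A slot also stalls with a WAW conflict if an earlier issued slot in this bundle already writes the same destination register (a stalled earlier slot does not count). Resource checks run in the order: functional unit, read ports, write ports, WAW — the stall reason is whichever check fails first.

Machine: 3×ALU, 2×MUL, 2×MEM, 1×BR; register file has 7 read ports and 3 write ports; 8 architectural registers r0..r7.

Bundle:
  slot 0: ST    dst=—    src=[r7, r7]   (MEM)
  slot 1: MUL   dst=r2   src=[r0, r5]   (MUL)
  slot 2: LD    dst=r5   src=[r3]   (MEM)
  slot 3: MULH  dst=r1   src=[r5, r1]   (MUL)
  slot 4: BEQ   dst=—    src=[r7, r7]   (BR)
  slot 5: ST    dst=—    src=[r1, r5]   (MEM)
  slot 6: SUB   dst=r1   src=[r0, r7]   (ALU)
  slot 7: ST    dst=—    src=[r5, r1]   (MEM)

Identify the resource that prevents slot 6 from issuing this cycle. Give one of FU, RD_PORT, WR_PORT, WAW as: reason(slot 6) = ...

reason(slot 6) = RD_PORT

  0. MEM ⇒ go  {3A/2Mu/1Ld/1B | 6r 3w}
  1. MUL→r2 ⇒ go  {3A/1Mu/1Ld/1B | 4r 2w}
  2. MEM→r5 ⇒ go  {3A/1Mu/0Ld/1B | 3r 1w}
  3. MUL→r1 ⇒ go  {3A/0Mu/0Ld/1B | 1r 0w}
  4. BR ⇒ go  {3A/0Mu/0Ld/0B | 0r 0w}
  5. MEM ⇒ no(FU)  {3A/0Mu/0Ld/0B | 0r 0w}
  6. ALU→r1 ⇒ no(RD_PORT)  {3A/0Mu/0Ld/0B | 0r 0w}
  7. MEM ⇒ no(FU)  {3A/0Mu/0Ld/0B | 0r 0w}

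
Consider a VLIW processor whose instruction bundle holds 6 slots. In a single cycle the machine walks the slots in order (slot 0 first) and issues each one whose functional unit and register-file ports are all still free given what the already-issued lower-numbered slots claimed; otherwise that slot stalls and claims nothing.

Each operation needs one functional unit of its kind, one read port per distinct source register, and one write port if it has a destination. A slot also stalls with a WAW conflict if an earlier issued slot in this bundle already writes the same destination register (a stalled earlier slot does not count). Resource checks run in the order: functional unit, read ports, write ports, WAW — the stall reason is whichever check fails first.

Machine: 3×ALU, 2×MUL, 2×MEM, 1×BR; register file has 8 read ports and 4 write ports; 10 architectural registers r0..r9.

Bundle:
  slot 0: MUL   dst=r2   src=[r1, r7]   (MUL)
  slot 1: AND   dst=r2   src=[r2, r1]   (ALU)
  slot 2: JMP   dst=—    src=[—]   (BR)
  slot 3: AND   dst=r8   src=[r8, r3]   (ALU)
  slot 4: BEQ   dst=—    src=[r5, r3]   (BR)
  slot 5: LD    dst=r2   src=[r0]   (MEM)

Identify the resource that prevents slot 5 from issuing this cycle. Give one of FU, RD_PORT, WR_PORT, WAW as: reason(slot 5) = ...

#0 MUL src=r1,r7 dispatched  <A:3 Mu:1 Ld:2 B:1 rd:6 wr:3>
#1 ALU src=r2,r1 held:WAW  <A:3 Mu:1 Ld:2 B:1 rd:6 wr:3>
#2 BR src=- dispatched  <A:3 Mu:1 Ld:2 B:0 rd:6 wr:3>
#3 ALU src=r8,r3 dispatched  <A:2 Mu:1 Ld:2 B:0 rd:4 wr:2>
#4 BR src=r5,r3 held:FU  <A:2 Mu:1 Ld:2 B:0 rd:4 wr:2>
#5 MEM src=r0 held:WAW  <A:2 Mu:1 Ld:2 B:0 rd:4 wr:2>

reason(slot 5) = WAW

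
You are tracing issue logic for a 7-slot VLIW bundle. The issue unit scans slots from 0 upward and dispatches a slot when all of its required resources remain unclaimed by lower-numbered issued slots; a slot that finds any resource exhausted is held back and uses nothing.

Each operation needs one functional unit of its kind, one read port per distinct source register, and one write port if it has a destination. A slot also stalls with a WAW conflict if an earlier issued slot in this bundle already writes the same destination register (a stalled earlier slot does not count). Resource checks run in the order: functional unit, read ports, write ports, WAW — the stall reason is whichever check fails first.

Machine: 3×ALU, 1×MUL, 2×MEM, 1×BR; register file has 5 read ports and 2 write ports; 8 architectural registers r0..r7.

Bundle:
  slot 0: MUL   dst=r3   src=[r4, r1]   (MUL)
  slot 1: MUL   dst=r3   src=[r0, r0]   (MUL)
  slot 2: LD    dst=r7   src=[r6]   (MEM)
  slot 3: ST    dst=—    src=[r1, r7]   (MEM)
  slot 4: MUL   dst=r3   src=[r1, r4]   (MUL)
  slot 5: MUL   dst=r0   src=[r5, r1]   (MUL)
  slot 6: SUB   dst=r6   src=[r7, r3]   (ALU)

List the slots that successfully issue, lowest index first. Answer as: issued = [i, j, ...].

issued = [0, 2, 3]

[0] MUL needs rd=2 wr=1: ok; after: ALU=3 MUL=0 MEM=2 BR=1, R=3, W=1
[1] MUL needs rd=1 wr=1: FU; after: ALU=3 MUL=0 MEM=2 BR=1, R=3, W=1
[2] MEM needs rd=1 wr=1: ok; after: ALU=3 MUL=0 MEM=1 BR=1, R=2, W=0
[3] MEM needs rd=2 wr=0: ok; after: ALU=3 MUL=0 MEM=0 BR=1, R=0, W=0
[4] MUL needs rd=2 wr=1: FU; after: ALU=3 MUL=0 MEM=0 BR=1, R=0, W=0
[5] MUL needs rd=2 wr=1: FU; after: ALU=3 MUL=0 MEM=0 BR=1, R=0, W=0
[6] ALU needs rd=2 wr=1: RD_PORT; after: ALU=3 MUL=0 MEM=0 BR=1, R=0, W=0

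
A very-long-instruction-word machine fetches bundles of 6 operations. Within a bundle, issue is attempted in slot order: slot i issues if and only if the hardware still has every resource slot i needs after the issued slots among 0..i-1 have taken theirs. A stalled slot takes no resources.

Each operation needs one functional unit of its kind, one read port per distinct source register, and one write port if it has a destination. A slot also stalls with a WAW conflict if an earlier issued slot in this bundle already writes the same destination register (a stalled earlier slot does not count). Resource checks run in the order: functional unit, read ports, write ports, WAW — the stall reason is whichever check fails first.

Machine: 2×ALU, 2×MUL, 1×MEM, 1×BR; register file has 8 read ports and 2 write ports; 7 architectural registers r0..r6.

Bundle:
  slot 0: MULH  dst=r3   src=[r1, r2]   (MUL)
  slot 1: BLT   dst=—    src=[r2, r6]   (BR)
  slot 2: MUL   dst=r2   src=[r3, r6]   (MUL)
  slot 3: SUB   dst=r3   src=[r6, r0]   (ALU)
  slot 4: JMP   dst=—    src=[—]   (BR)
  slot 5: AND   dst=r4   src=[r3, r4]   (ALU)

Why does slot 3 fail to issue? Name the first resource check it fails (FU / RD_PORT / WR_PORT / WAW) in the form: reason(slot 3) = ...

reason(slot 3) = WR_PORT

#0 MUL src=r1,r2 dispatched  <A:2 Mu:1 Ld:1 B:1 rd:6 wr:1>
#1 BR src=r2,r6 dispatched  <A:2 Mu:1 Ld:1 B:0 rd:4 wr:1>
#2 MUL src=r3,r6 dispatched  <A:2 Mu:0 Ld:1 B:0 rd:2 wr:0>
#3 ALU src=r6,r0 held:WR_PORT  <A:2 Mu:0 Ld:1 B:0 rd:2 wr:0>
#4 BR src=- held:FU  <A:2 Mu:0 Ld:1 B:0 rd:2 wr:0>
#5 ALU src=r3,r4 held:WR_PORT  <A:2 Mu:0 Ld:1 B:0 rd:2 wr:0>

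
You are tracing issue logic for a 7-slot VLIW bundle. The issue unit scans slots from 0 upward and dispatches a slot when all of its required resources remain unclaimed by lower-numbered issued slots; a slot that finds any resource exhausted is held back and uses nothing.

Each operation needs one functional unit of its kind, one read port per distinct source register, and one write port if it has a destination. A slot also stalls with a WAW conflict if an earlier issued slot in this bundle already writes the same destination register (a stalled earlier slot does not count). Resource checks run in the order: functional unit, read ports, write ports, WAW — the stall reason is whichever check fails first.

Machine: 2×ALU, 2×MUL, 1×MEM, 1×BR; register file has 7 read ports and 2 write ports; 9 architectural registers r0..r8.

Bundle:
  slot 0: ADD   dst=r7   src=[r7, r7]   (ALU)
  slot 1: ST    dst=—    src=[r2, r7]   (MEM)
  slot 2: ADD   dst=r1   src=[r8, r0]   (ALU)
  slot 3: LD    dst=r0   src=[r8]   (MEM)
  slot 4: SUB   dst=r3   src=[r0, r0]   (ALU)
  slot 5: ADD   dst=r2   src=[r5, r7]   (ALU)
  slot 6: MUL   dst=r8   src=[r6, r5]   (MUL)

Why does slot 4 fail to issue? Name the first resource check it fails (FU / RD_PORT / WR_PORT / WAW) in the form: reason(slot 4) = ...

reason(slot 4) = FU

(0) want 1×ALU +1rd +1wr — yes → AL1|MU2|ME1|BR1|rd6|wr1
(1) want 1×MEM +2rd +0wr — yes → AL1|MU2|ME0|BR1|rd4|wr1
(2) want 1×ALU +2rd +1wr — yes → AL0|MU2|ME0|BR1|rd2|wr0
(3) want 1×MEM +1rd +1wr — FU → AL0|MU2|ME0|BR1|rd2|wr0
(4) want 1×ALU +1rd +1wr — FU → AL0|MU2|ME0|BR1|rd2|wr0
(5) want 1×ALU +2rd +1wr — FU → AL0|MU2|ME0|BR1|rd2|wr0
(6) want 1×MUL +2rd +1wr — WR_PORT → AL0|MU2|ME0|BR1|rd2|wr0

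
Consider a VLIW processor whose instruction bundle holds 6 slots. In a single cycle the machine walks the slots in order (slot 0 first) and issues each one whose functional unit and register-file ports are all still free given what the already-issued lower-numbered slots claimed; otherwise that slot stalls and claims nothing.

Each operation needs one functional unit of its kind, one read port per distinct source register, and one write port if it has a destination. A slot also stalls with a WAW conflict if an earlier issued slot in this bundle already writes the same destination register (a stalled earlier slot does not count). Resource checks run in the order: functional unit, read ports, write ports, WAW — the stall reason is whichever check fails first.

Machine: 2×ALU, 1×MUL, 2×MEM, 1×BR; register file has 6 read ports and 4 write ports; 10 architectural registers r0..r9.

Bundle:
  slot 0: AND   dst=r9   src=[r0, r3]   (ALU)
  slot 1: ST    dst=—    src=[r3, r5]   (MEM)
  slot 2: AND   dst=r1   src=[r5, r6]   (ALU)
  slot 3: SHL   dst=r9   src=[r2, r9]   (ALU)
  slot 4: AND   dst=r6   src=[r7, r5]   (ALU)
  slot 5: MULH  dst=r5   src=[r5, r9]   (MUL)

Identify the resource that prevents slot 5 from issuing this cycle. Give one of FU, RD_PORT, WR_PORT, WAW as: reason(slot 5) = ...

(0) want 1×ALU +2rd +1wr — yes → AL1|MU1|ME2|BR1|rd4|wr3
(1) want 1×MEM +2rd +0wr — yes → AL1|MU1|ME1|BR1|rd2|wr3
(2) want 1×ALU +2rd +1wr — yes → AL0|MU1|ME1|BR1|rd0|wr2
(3) want 1×ALU +2rd +1wr — FU → AL0|MU1|ME1|BR1|rd0|wr2
(4) want 1×ALU +2rd +1wr — FU → AL0|MU1|ME1|BR1|rd0|wr2
(5) want 1×MUL +2rd +1wr — RD_PORT → AL0|MU1|ME1|BR1|rd0|wr2

reason(slot 5) = RD_PORT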